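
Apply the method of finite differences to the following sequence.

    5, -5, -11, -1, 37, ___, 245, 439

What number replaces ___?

115

Using the first 5 terms:
Δ: -10, -6, 10, 38
Δ²: 4, 16, 28
Δ³: 12, 12
Constant third difference = 12.
Extend forward: 28 + 12 = 40;  38 + 40 = 78;  37 + 78 = 115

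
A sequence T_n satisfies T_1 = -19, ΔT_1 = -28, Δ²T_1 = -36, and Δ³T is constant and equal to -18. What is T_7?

Build the table forward from the leading diagonal:
D3: -18  -18  -18  -18  -18  -18  -18
D2: -36  -54  -72  -90  -108  -126  -144
D1: -28  -64  -118  -190  -280  -388  -514
T: -19  -47  -111  -229  -419  -699  -1087

-1087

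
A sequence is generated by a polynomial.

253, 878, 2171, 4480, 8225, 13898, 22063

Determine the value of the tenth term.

625 , 1293 , 2309 , 3745 , 5673 , 8165
668 , 1016 , 1436 , 1928 , 2492
348 , 420 , 492 , 564
72 , 72 , 72
Fourth differences constant at 72.
564 + 72 = 636;  2492 + 636 = 3128;  8165 + 3128 = 11293;  22063 + 11293 = 33356
636 + 72 = 708;  3128 + 708 = 3836;  11293 + 3836 = 15129;  33356 + 15129 = 48485
708 + 72 = 780;  3836 + 780 = 4616;  15129 + 4616 = 19745;  48485 + 19745 = 68230

68230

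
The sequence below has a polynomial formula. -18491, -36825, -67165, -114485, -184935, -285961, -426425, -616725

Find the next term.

-18334, -30340, -47320, -70450, -101026, -140464, -190300
-12006, -16980, -23130, -30576, -39438, -49836
-4974, -6150, -7446, -8862, -10398
-1176, -1296, -1416, -1536
-120, -120, -120
Fifth differences constant at -120.
-1536 − 120 = -1656;  -10398 − 1656 = -12054;  -49836 − 12054 = -61890;  -190300 − 61890 = -252190;  -616725 − 252190 = -868915

-868915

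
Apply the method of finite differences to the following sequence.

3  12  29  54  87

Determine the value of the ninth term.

D1: 9, 17, 25, 33
D2: 8, 8, 8
Constant second difference = 8, so extend:
33 + 8 = 41;  87 + 41 = 128
41 + 8 = 49;  128 + 49 = 177
49 + 8 = 57;  177 + 57 = 234
57 + 8 = 65;  234 + 65 = 299

299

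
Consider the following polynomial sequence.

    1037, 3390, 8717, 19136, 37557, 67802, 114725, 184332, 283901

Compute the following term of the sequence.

Δ: 2353 , 5327 , 10419 , 18421 , 30245 , 46923 , 69607 , 99569
Δ²: 2974 , 5092 , 8002 , 11824 , 16678 , 22684 , 29962
Δ³: 2118 , 2910 , 3822 , 4854 , 6006 , 7278
Δ⁴: 792 , 912 , 1032 , 1152 , 1272
Δ⁵: 120 , 120 , 120 , 120
Fifth differences constant at 120.
1272 + 120 = 1392;  7278 + 1392 = 8670;  29962 + 8670 = 38632;  99569 + 38632 = 138201;  283901 + 138201 = 422102

422102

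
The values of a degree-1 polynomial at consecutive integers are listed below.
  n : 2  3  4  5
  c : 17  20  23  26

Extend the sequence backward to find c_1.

14

First differences: 3  3  3
The first differences are constant at 3.
Work back: 17 − 3 = 14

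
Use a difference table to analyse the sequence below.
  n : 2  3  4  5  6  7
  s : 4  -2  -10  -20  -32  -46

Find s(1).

Δ: -6, -8, -10, -12, -14
Δ²: -2, -2, -2, -2
The second differences are constant at -2.
Work back: -6 + 2 = -4;  4 + 4 = 8

8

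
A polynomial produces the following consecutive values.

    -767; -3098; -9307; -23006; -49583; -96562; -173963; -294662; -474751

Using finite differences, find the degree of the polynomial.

5

D1: -2331, -6209, -13699, -26577, -46979, -77401, -120699, -180089
D2: -3878, -7490, -12878, -20402, -30422, -43298, -59390
D3: -3612, -5388, -7524, -10020, -12876, -16092
D4: -1776, -2136, -2496, -2856, -3216
D5: -360, -360, -360, -360
The fifth differences are constant, so the polynomial has degree 5.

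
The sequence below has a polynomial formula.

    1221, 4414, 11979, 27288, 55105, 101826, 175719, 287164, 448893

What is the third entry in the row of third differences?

6396

D1: 3193, 7565, 15309, 27817, 46721, 73893, 111445, 161729
D2: 4372, 7744, 12508, 18904, 27172, 37552, 50284
D3: 3372, 4764, 6396, 8268, 10380, 12732
D4: 1392, 1632, 1872, 2112, 2352
D5: 240, 240, 240, 240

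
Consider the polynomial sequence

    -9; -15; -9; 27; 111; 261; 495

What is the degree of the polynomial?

3

-6, 6, 36, 84, 150, 234
12, 30, 48, 66, 84
18, 18, 18, 18
The third differences are constant, so the polynomial has degree 3.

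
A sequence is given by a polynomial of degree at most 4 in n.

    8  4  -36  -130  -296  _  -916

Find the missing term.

-552

Using the first 5 terms:
Δ: -4  -40  -94  -166
Δ²: -36  -54  -72
Δ³: -18  -18
Constant third difference = -18.
Extend forward: -72 − 18 = -90;  -166 − 90 = -256;  -296 − 256 = -552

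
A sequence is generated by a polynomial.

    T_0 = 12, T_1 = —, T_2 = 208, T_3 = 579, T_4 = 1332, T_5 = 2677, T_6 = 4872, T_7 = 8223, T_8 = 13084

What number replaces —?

57

Using the last 7 terms:
D1: 371  753  1345  2195  3351  4861
D2: 382  592  850  1156  1510
D3: 210  258  306  354
D4: 48  48  48
Constant fourth difference = 48.
Extend backward: 210 − 48 = 162;  382 − 162 = 220;  371 − 220 = 151;  208 − 151 = 57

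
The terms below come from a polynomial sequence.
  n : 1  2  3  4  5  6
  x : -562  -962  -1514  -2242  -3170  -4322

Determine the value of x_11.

-14282

First differences: -400, -552, -728, -928, -1152
Second differences: -152, -176, -200, -224
Third differences: -24, -24, -24
Constant third difference = -24, so extend:
-224 − 24 = -248;  -1152 − 248 = -1400;  -4322 − 1400 = -5722
-248 − 24 = -272;  -1400 − 272 = -1672;  -5722 − 1672 = -7394
-272 − 24 = -296;  -1672 − 296 = -1968;  -7394 − 1968 = -9362
-296 − 24 = -320;  -1968 − 320 = -2288;  -9362 − 2288 = -11650
-320 − 24 = -344;  -2288 − 344 = -2632;  -11650 − 2632 = -14282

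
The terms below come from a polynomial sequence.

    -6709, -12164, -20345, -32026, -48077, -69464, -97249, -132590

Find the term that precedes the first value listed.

Δ: -5455  -8181  -11681  -16051  -21387  -27785  -35341
Δ²: -2726  -3500  -4370  -5336  -6398  -7556
Δ³: -774  -870  -966  -1062  -1158
Δ⁴: -96  -96  -96  -96
The fourth differences are constant at -96.
Work back: -774 + 96 = -678;  -2726 + 678 = -2048;  -5455 + 2048 = -3407;  -6709 + 3407 = -3302

-3302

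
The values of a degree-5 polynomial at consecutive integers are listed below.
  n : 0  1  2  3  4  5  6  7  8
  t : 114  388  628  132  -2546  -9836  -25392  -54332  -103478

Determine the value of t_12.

-711642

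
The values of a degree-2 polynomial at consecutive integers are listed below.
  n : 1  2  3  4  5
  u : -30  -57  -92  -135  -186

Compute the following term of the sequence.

-245

-27, -35, -43, -51
-8, -8, -8
Second differences constant at -8.
-51 − 8 = -59;  -186 − 59 = -245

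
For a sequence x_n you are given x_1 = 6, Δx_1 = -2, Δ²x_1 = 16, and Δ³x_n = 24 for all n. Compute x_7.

Build the table forward from the leading diagonal:
D3: 24  24  24  24  24  24  24
D2: 16  40  64  88  112  136  160
D1: -2  14  54  118  206  318  454
x: 6  4  18  72  190  396  714

714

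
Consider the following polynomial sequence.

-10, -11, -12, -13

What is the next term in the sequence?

-1, -1, -1
Constant first difference = -1, so extend:
-13 − 1 = -14

-14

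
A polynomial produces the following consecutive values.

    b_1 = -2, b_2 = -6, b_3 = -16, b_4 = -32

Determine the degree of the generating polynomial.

2

First differences: -4, -10, -16
Second differences: -6, -6
The second differences are constant, so the polynomial has degree 2.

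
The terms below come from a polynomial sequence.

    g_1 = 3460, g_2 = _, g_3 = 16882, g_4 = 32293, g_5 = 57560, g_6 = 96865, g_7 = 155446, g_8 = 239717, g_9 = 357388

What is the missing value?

Using the last 7 terms:
D1: 15411  25267  39305  58581  84271  117671
D2: 9856  14038  19276  25690  33400
D3: 4182  5238  6414  7710
D4: 1056  1176  1296
D5: 120  120
Constant fifth difference = 120.
Extend backward: 1056 − 120 = 936;  4182 − 936 = 3246;  9856 − 3246 = 6610;  15411 − 6610 = 8801;  16882 − 8801 = 8081

8081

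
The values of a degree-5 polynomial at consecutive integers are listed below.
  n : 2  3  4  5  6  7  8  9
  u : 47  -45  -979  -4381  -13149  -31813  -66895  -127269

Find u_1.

-92, -934, -3402, -8768, -18664, -35082, -60374
-842, -2468, -5366, -9896, -16418, -25292
-1626, -2898, -4530, -6522, -8874
-1272, -1632, -1992, -2352
-360, -360, -360
The fifth differences are constant at -360.
Work back: -1272 + 360 = -912;  -1626 + 912 = -714;  -842 + 714 = -128;  -92 + 128 = 36;  47 − 36 = 11

11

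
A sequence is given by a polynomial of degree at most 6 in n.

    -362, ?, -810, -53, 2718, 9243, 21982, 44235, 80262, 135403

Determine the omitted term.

Using the last 8 terms:
757  2771  6525  12739  22253  36027  55141
2014  3754  6214  9514  13774  19114
1740  2460  3300  4260  5340
720  840  960  1080
120  120  120
Constant fifth difference = 120.
Extend backward: 720 − 120 = 600;  1740 − 600 = 1140;  2014 − 1140 = 874;  757 − 874 = -117;  -810 + 117 = -693

-693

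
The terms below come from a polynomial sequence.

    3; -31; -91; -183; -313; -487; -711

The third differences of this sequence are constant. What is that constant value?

-6

Δ: -34, -60, -92, -130, -174, -224
Δ²: -26, -32, -38, -44, -50
Δ³: -6, -6, -6, -6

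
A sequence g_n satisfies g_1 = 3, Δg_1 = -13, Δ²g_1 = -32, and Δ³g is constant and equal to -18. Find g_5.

-313

Build the table forward from the leading diagonal:
Third differences: -18  -18  -18  -18  -18
Second differences: -32  -50  -68  -86  -104
First differences: -13  -45  -95  -163  -249
g: 3  -10  -55  -150  -313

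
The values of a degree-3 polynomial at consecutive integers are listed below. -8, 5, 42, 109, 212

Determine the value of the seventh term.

550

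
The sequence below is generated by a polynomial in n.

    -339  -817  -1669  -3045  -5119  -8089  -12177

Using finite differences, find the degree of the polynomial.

Δ: -478, -852, -1376, -2074, -2970, -4088
Δ²: -374, -524, -698, -896, -1118
Δ³: -150, -174, -198, -222
Δ⁴: -24, -24, -24
The fourth differences are constant, so the polynomial has degree 4.

4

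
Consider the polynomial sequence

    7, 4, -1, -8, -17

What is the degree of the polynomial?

2

Δ: -3, -5, -7, -9
Δ²: -2, -2, -2
The second differences are constant, so the polynomial has degree 2.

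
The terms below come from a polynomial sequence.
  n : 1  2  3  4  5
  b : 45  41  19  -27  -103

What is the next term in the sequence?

D1: -4  -22  -46  -76
D2: -18  -24  -30
D3: -6  -6
Third differences constant at -6.
-30 − 6 = -36;  -76 − 36 = -112;  -103 − 112 = -215

-215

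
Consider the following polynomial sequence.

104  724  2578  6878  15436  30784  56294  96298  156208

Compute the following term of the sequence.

242636

620 , 1854 , 4300 , 8558 , 15348 , 25510 , 40004 , 59910
1234 , 2446 , 4258 , 6790 , 10162 , 14494 , 19906
1212 , 1812 , 2532 , 3372 , 4332 , 5412
600 , 720 , 840 , 960 , 1080
120 , 120 , 120 , 120
Fifth differences constant at 120.
1080 + 120 = 1200;  5412 + 1200 = 6612;  19906 + 6612 = 26518;  59910 + 26518 = 86428;  156208 + 86428 = 242636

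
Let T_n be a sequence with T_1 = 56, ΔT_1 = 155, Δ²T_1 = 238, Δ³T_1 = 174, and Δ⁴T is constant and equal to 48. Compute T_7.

Build the table forward from the leading diagonal:
Fourth differences: 48  48  48  48  48  48  48
Third differences: 174  222  270  318  366  414  462
Second differences: 238  412  634  904  1222  1588  2002
First differences: 155  393  805  1439  2343  3565  5153
T: 56  211  604  1409  2848  5191  8756

8756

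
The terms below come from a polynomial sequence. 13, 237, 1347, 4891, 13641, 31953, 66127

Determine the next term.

124767

D1: 224, 1110, 3544, 8750, 18312, 34174
D2: 886, 2434, 5206, 9562, 15862
D3: 1548, 2772, 4356, 6300
D4: 1224, 1584, 1944
D5: 360, 360
Fifth differences constant at 360.
1944 + 360 = 2304;  6300 + 2304 = 8604;  15862 + 8604 = 24466;  34174 + 24466 = 58640;  66127 + 58640 = 124767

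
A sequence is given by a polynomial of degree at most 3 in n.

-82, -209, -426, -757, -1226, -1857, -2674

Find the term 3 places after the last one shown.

-6481

D1: -127, -217, -331, -469, -631, -817
D2: -90, -114, -138, -162, -186
D3: -24, -24, -24, -24
Constant third difference = -24, so extend:
-186 − 24 = -210;  -817 − 210 = -1027;  -2674 − 1027 = -3701
-210 − 24 = -234;  -1027 − 234 = -1261;  -3701 − 1261 = -4962
-234 − 24 = -258;  -1261 − 258 = -1519;  -4962 − 1519 = -6481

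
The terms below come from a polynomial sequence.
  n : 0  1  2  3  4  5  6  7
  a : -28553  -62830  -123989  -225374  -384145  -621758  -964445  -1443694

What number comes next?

D1: -34277, -61159, -101385, -158771, -237613, -342687, -479249
D2: -26882, -40226, -57386, -78842, -105074, -136562
D3: -13344, -17160, -21456, -26232, -31488
D4: -3816, -4296, -4776, -5256
D5: -480, -480, -480
Fifth differences constant at -480.
-5256 − 480 = -5736;  -31488 − 5736 = -37224;  -136562 − 37224 = -173786;  -479249 − 173786 = -653035;  -1443694 − 653035 = -2096729

-2096729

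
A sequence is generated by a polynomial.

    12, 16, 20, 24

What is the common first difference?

D1: 4, 4, 4

4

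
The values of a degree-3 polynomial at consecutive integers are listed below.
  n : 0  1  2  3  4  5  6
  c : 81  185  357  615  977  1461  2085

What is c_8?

Δ: 104 , 172 , 258 , 362 , 484 , 624
Δ²: 68 , 86 , 104 , 122 , 140
Δ³: 18 , 18 , 18 , 18
Third differences constant at 18.
140 + 18 = 158;  624 + 158 = 782;  2085 + 782 = 2867
158 + 18 = 176;  782 + 176 = 958;  2867 + 958 = 3825

3825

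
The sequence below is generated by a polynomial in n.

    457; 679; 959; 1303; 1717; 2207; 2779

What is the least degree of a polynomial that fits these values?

D1: 222, 280, 344, 414, 490, 572
D2: 58, 64, 70, 76, 82
D3: 6, 6, 6, 6
The third differences are constant, so the polynomial has degree 3.

3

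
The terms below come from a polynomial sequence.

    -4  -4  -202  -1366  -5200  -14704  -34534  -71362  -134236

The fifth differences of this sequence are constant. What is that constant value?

-360

First differences: 0, -198, -1164, -3834, -9504, -19830, -36828, -62874
Second differences: -198, -966, -2670, -5670, -10326, -16998, -26046
Third differences: -768, -1704, -3000, -4656, -6672, -9048
Fourth differences: -936, -1296, -1656, -2016, -2376
Fifth differences: -360, -360, -360, -360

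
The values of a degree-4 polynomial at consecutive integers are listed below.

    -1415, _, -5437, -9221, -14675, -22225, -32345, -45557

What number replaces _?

Using the last 6 terms:
D1: -3784, -5454, -7550, -10120, -13212
D2: -1670, -2096, -2570, -3092
D3: -426, -474, -522
D4: -48, -48
Constant fourth difference = -48.
Extend backward: -426 + 48 = -378;  -1670 + 378 = -1292;  -3784 + 1292 = -2492;  -5437 + 2492 = -2945

-2945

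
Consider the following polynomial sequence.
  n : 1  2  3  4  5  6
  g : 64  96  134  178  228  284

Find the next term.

346

D1: 32  38  44  50  56
D2: 6  6  6  6
Constant second difference = 6, so extend:
56 + 6 = 62;  284 + 62 = 346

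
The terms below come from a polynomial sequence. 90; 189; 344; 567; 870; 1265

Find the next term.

D1: 99  155  223  303  395
D2: 56  68  80  92
D3: 12  12  12
The third differences are constant (12).
92 + 12 = 104;  395 + 104 = 499;  1265 + 499 = 1764

1764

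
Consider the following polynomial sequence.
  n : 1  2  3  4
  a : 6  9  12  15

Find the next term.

3, 3, 3
The first differences are constant (3).
15 + 3 = 18

18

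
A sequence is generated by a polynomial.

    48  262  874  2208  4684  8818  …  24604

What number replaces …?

15222

Using the first 6 terms:
D1: 214, 612, 1334, 2476, 4134
D2: 398, 722, 1142, 1658
D3: 324, 420, 516
D4: 96, 96
Constant fourth difference = 96.
Extend forward: 516 + 96 = 612;  1658 + 612 = 2270;  4134 + 2270 = 6404;  8818 + 6404 = 15222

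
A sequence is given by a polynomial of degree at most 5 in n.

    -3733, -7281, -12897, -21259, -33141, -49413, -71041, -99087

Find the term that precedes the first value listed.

-3548  -5616  -8362  -11882  -16272  -21628  -28046
-2068  -2746  -3520  -4390  -5356  -6418
-678  -774  -870  -966  -1062
-96  -96  -96  -96
The fourth differences are constant at -96.
Work back: -678 + 96 = -582;  -2068 + 582 = -1486;  -3548 + 1486 = -2062;  -3733 + 2062 = -1671

-1671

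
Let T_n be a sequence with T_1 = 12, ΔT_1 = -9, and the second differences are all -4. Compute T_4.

-27

Build the table forward from the leading diagonal:
D2: -4, -4, -4, -4
D1: -9, -13, -17, -21
T: 12, 3, -10, -27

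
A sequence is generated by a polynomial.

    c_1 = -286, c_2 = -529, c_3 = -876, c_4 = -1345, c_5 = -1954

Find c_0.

-129

First differences: -243, -347, -469, -609
Second differences: -104, -122, -140
Third differences: -18, -18
The third differences are constant at -18.
Work back: -104 + 18 = -86;  -243 + 86 = -157;  -286 + 157 = -129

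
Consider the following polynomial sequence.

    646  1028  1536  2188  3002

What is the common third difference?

18

D1: 382, 508, 652, 814
D2: 126, 144, 162
D3: 18, 18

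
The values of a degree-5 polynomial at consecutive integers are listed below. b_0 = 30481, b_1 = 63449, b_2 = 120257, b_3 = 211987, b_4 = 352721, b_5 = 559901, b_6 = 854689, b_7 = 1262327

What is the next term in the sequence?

1812497

Δ: 32968 , 56808 , 91730 , 140734 , 207180 , 294788 , 407638
Δ²: 23840 , 34922 , 49004 , 66446 , 87608 , 112850
Δ³: 11082 , 14082 , 17442 , 21162 , 25242
Δ⁴: 3000 , 3360 , 3720 , 4080
Δ⁵: 360 , 360 , 360
Constant fifth difference = 360, so extend:
4080 + 360 = 4440;  25242 + 4440 = 29682;  112850 + 29682 = 142532;  407638 + 142532 = 550170;  1262327 + 550170 = 1812497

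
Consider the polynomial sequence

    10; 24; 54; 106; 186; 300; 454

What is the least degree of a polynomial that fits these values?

3

D1: 14, 30, 52, 80, 114, 154
D2: 16, 22, 28, 34, 40
D3: 6, 6, 6, 6
The third differences are constant, so the polynomial has degree 3.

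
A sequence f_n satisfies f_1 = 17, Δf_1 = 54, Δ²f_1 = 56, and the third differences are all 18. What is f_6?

1027

Build the table forward from the leading diagonal:
D3: 18  18  18  18  18  18
D2: 56  74  92  110  128  146
D1: 54  110  184  276  386  514
f: 17  71  181  365  641  1027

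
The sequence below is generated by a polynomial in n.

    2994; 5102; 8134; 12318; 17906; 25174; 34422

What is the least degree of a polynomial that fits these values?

4

Δ: 2108, 3032, 4184, 5588, 7268, 9248
Δ²: 924, 1152, 1404, 1680, 1980
Δ³: 228, 252, 276, 300
Δ⁴: 24, 24, 24
The fourth differences are constant, so the polynomial has degree 4.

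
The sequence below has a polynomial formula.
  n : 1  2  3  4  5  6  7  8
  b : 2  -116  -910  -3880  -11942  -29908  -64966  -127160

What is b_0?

First differences: -118  -794  -2970  -8062  -17966  -35058  -62194
Second differences: -676  -2176  -5092  -9904  -17092  -27136
Third differences: -1500  -2916  -4812  -7188  -10044
Fourth differences: -1416  -1896  -2376  -2856
Fifth differences: -480  -480  -480
The fifth differences are constant at -480.
Work back: -1416 + 480 = -936;  -1500 + 936 = -564;  -676 + 564 = -112;  -118 + 112 = -6;  2 + 6 = 8

8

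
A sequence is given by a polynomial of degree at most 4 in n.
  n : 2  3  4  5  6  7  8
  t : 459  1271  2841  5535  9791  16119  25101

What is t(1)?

Δ: 812, 1570, 2694, 4256, 6328, 8982
Δ²: 758, 1124, 1562, 2072, 2654
Δ³: 366, 438, 510, 582
Δ⁴: 72, 72, 72
The fourth differences are constant at 72.
Work back: 366 − 72 = 294;  758 − 294 = 464;  812 − 464 = 348;  459 − 348 = 111

111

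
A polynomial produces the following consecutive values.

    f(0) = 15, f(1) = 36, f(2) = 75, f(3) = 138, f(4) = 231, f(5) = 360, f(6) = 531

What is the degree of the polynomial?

21, 39, 63, 93, 129, 171
18, 24, 30, 36, 42
6, 6, 6, 6
The third differences are constant, so the polynomial has degree 3.

3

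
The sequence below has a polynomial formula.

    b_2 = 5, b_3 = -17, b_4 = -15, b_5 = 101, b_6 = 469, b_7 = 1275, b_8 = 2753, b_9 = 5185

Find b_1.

Δ: -22, 2, 116, 368, 806, 1478, 2432
Δ²: 24, 114, 252, 438, 672, 954
Δ³: 90, 138, 186, 234, 282
Δ⁴: 48, 48, 48, 48
The fourth differences are constant at 48.
Work back: 90 − 48 = 42;  24 − 42 = -18;  -22 + 18 = -4;  5 + 4 = 9

9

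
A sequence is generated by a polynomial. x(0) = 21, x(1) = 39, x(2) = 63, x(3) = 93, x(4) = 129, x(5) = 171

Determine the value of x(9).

399

First differences: 18 , 24 , 30 , 36 , 42
Second differences: 6 , 6 , 6 , 6
Constant second difference = 6, so extend:
42 + 6 = 48;  171 + 48 = 219
48 + 6 = 54;  219 + 54 = 273
54 + 6 = 60;  273 + 60 = 333
60 + 6 = 66;  333 + 66 = 399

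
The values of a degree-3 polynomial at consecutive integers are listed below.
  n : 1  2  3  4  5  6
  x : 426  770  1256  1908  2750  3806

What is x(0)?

D1: 344, 486, 652, 842, 1056
D2: 142, 166, 190, 214
D3: 24, 24, 24
The third differences are constant at 24.
Work back: 142 − 24 = 118;  344 − 118 = 226;  426 − 226 = 200

200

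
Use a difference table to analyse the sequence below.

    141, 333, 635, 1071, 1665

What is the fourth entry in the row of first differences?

594

Δ: 192, 302, 436, 594
Δ²: 110, 134, 158
Δ³: 24, 24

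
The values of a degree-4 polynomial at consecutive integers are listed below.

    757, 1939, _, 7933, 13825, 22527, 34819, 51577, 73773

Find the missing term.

Using the last 6 terms:
D1: 5892  8702  12292  16758  22196
D2: 2810  3590  4466  5438
D3: 780  876  972
D4: 96  96
Constant fourth difference = 96.
Extend backward: 780 − 96 = 684;  2810 − 684 = 2126;  5892 − 2126 = 3766;  7933 − 3766 = 4167

4167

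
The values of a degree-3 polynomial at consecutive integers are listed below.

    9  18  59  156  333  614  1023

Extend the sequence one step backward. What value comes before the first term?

Δ: 9  41  97  177  281  409
Δ²: 32  56  80  104  128
Δ³: 24  24  24  24
The third differences are constant at 24.
Work back: 32 − 24 = 8;  9 − 8 = 1;  9 − 1 = 8

8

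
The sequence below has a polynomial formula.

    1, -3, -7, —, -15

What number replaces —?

-11

Using the first 3 terms:
-4, -4
Constant first difference = -4.
Extend forward: -7 − 4 = -11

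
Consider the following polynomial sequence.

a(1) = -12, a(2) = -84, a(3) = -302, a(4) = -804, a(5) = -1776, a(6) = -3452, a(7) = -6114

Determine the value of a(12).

-47444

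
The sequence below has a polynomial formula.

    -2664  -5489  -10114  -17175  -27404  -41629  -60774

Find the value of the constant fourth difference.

First differences: -2825, -4625, -7061, -10229, -14225, -19145
Second differences: -1800, -2436, -3168, -3996, -4920
Third differences: -636, -732, -828, -924
Fourth differences: -96, -96, -96

-96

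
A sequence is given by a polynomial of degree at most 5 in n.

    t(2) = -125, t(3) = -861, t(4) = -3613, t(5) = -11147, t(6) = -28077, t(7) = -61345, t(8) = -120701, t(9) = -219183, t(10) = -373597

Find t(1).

First differences: -736  -2752  -7534  -16930  -33268  -59356  -98482  -154414
Second differences: -2016  -4782  -9396  -16338  -26088  -39126  -55932
Third differences: -2766  -4614  -6942  -9750  -13038  -16806
Fourth differences: -1848  -2328  -2808  -3288  -3768
Fifth differences: -480  -480  -480  -480
The fifth differences are constant at -480.
Work back: -1848 + 480 = -1368;  -2766 + 1368 = -1398;  -2016 + 1398 = -618;  -736 + 618 = -118;  -125 + 118 = -7

-7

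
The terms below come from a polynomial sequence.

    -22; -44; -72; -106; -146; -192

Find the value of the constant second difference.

-6

D1: -22, -28, -34, -40, -46
D2: -6, -6, -6, -6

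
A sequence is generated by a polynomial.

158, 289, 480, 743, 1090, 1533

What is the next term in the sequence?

2084

D1: 131, 191, 263, 347, 443
D2: 60, 72, 84, 96
D3: 12, 12, 12
Constant third difference = 12, so extend:
96 + 12 = 108;  443 + 108 = 551;  1533 + 551 = 2084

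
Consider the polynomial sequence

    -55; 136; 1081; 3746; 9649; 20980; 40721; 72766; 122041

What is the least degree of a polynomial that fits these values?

5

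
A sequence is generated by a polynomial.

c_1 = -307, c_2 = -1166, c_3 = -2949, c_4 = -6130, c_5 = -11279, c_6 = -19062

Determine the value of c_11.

Δ: -859  -1783  -3181  -5149  -7783
Δ²: -924  -1398  -1968  -2634
Δ³: -474  -570  -666
Δ⁴: -96  -96
Constant fourth difference = -96, so extend:
-666 − 96 = -762;  -2634 − 762 = -3396;  -7783 − 3396 = -11179;  -19062 − 11179 = -30241
-762 − 96 = -858;  -3396 − 858 = -4254;  -11179 − 4254 = -15433;  -30241 − 15433 = -45674
-858 − 96 = -954;  -4254 − 954 = -5208;  -15433 − 5208 = -20641;  -45674 − 20641 = -66315
-954 − 96 = -1050;  -5208 − 1050 = -6258;  -20641 − 6258 = -26899;  -66315 − 26899 = -93214
-1050 − 96 = -1146;  -6258 − 1146 = -7404;  -26899 − 7404 = -34303;  -93214 − 34303 = -127517

-127517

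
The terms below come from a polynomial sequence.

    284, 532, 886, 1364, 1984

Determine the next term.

248, 354, 478, 620
106, 124, 142
18, 18
Constant third difference = 18, so extend:
142 + 18 = 160;  620 + 160 = 780;  1984 + 780 = 2764

2764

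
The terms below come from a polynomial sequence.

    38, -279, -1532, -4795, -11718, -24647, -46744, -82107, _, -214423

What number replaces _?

-135890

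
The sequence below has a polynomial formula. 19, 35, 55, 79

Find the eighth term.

16 , 20 , 24
4 , 4
The second differences are constant (4).
24 + 4 = 28;  79 + 28 = 107
28 + 4 = 32;  107 + 32 = 139
32 + 4 = 36;  139 + 36 = 175
36 + 4 = 40;  175 + 40 = 215

215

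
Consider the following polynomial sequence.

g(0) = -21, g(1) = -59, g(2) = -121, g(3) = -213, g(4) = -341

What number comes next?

-511

-38, -62, -92, -128
-24, -30, -36
-6, -6
The third differences are constant (-6).
-36 − 6 = -42;  -128 − 42 = -170;  -341 − 170 = -511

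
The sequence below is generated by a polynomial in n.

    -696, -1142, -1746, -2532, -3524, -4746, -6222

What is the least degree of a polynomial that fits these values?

3

D1: -446, -604, -786, -992, -1222, -1476
D2: -158, -182, -206, -230, -254
D3: -24, -24, -24, -24
The third differences are constant, so the polynomial has degree 3.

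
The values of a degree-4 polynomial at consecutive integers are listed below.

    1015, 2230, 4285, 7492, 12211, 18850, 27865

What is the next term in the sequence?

D1: 1215, 2055, 3207, 4719, 6639, 9015
D2: 840, 1152, 1512, 1920, 2376
D3: 312, 360, 408, 456
D4: 48, 48, 48
Constant fourth difference = 48, so extend:
456 + 48 = 504;  2376 + 504 = 2880;  9015 + 2880 = 11895;  27865 + 11895 = 39760

39760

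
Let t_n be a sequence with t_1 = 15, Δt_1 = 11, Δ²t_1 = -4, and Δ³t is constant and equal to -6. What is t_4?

30

Build the table forward from the leading diagonal:
Δ³: -6  -6  -6  -6
Δ²: -4  -10  -16  -22
Δ: 11  7  -3  -19
t: 15  26  33  30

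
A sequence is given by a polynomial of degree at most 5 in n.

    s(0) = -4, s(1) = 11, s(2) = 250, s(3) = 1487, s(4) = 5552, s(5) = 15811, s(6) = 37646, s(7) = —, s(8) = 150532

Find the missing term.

Using the first 7 terms:
First differences: 15  239  1237  4065  10259  21835
Second differences: 224  998  2828  6194  11576
Third differences: 774  1830  3366  5382
Fourth differences: 1056  1536  2016
Fifth differences: 480  480
Constant fifth difference = 480.
Extend forward: 2016 + 480 = 2496;  5382 + 2496 = 7878;  11576 + 7878 = 19454;  21835 + 19454 = 41289;  37646 + 41289 = 78935

78935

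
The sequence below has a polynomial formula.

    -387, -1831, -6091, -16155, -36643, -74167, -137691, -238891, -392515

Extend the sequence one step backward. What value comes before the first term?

-43

D1: -1444, -4260, -10064, -20488, -37524, -63524, -101200, -153624
D2: -2816, -5804, -10424, -17036, -26000, -37676, -52424
D3: -2988, -4620, -6612, -8964, -11676, -14748
D4: -1632, -1992, -2352, -2712, -3072
D5: -360, -360, -360, -360
The fifth differences are constant at -360.
Work back: -1632 + 360 = -1272;  -2988 + 1272 = -1716;  -2816 + 1716 = -1100;  -1444 + 1100 = -344;  -387 + 344 = -43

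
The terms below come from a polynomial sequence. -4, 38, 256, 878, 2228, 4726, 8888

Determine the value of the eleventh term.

D1: 42, 218, 622, 1350, 2498, 4162
D2: 176, 404, 728, 1148, 1664
D3: 228, 324, 420, 516
D4: 96, 96, 96
Fourth differences constant at 96.
516 + 96 = 612;  1664 + 612 = 2276;  4162 + 2276 = 6438;  8888 + 6438 = 15326
612 + 96 = 708;  2276 + 708 = 2984;  6438 + 2984 = 9422;  15326 + 9422 = 24748
708 + 96 = 804;  2984 + 804 = 3788;  9422 + 3788 = 13210;  24748 + 13210 = 37958
804 + 96 = 900;  3788 + 900 = 4688;  13210 + 4688 = 17898;  37958 + 17898 = 55856

55856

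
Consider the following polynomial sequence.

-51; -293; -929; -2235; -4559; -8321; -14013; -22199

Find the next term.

D1: -242, -636, -1306, -2324, -3762, -5692, -8186
D2: -394, -670, -1018, -1438, -1930, -2494
D3: -276, -348, -420, -492, -564
D4: -72, -72, -72, -72
Fourth differences constant at -72.
-564 − 72 = -636;  -2494 − 636 = -3130;  -8186 − 3130 = -11316;  -22199 − 11316 = -33515

-33515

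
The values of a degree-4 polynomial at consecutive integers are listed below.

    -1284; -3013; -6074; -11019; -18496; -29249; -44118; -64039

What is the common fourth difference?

-96

Δ: -1729, -3061, -4945, -7477, -10753, -14869, -19921
Δ²: -1332, -1884, -2532, -3276, -4116, -5052
Δ³: -552, -648, -744, -840, -936
Δ⁴: -96, -96, -96, -96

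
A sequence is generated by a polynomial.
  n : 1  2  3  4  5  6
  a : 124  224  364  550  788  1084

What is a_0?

58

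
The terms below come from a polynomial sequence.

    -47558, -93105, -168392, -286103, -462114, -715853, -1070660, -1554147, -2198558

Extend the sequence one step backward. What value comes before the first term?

First differences: -45547, -75287, -117711, -176011, -253739, -354807, -483487, -644411
Second differences: -29740, -42424, -58300, -77728, -101068, -128680, -160924
Third differences: -12684, -15876, -19428, -23340, -27612, -32244
Fourth differences: -3192, -3552, -3912, -4272, -4632
Fifth differences: -360, -360, -360, -360
The fifth differences are constant at -360.
Work back: -3192 + 360 = -2832;  -12684 + 2832 = -9852;  -29740 + 9852 = -19888;  -45547 + 19888 = -25659;  -47558 + 25659 = -21899

-21899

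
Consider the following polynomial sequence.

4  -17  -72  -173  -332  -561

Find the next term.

-872

D1: -21, -55, -101, -159, -229
D2: -34, -46, -58, -70
D3: -12, -12, -12
Third differences constant at -12.
-70 − 12 = -82;  -229 − 82 = -311;  -561 − 311 = -872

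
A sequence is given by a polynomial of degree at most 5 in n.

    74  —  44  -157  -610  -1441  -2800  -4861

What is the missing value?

Using the last 6 terms:
D1: -201  -453  -831  -1359  -2061
D2: -252  -378  -528  -702
D3: -126  -150  -174
D4: -24  -24
Constant fourth difference = -24.
Extend backward: -126 + 24 = -102;  -252 + 102 = -150;  -201 + 150 = -51;  44 + 51 = 95

95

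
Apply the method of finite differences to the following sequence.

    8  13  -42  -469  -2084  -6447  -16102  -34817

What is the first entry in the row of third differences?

D1: 5, -55, -427, -1615, -4363, -9655, -18715
D2: -60, -372, -1188, -2748, -5292, -9060
D3: -312, -816, -1560, -2544, -3768
D4: -504, -744, -984, -1224
D5: -240, -240, -240

-312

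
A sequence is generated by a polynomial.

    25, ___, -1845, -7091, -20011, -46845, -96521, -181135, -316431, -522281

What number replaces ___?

-241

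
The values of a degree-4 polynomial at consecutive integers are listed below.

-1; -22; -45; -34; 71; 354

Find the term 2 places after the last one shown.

-21  -23  11  105  283
-2  34  94  178
36  60  84
24  24
Fourth differences constant at 24.
84 + 24 = 108;  178 + 108 = 286;  283 + 286 = 569;  354 + 569 = 923
108 + 24 = 132;  286 + 132 = 418;  569 + 418 = 987;  923 + 987 = 1910

1910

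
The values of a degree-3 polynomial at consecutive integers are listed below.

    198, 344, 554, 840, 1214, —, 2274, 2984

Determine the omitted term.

1688

Using the first 5 terms:
146, 210, 286, 374
64, 76, 88
12, 12
Constant third difference = 12.
Extend forward: 88 + 12 = 100;  374 + 100 = 474;  1214 + 474 = 1688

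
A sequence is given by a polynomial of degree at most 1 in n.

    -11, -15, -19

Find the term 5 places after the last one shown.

D1: -4  -4
Constant first difference = -4, so extend:
-19 − 4 = -23
-23 − 4 = -27
-27 − 4 = -31
-31 − 4 = -35
-35 − 4 = -39

-39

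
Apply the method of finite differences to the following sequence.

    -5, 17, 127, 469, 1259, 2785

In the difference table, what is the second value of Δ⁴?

72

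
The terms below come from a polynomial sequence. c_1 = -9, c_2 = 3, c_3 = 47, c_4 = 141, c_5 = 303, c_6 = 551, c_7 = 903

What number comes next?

Δ: 12, 44, 94, 162, 248, 352
Δ²: 32, 50, 68, 86, 104
Δ³: 18, 18, 18, 18
Constant third difference = 18, so extend:
104 + 18 = 122;  352 + 122 = 474;  903 + 474 = 1377

1377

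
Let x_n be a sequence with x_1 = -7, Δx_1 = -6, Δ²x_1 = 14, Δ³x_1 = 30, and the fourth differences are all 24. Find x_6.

Build the table forward from the leading diagonal:
D4: 24, 24, 24, 24, 24, 24
D3: 30, 54, 78, 102, 126, 150
D2: 14, 44, 98, 176, 278, 404
D1: -6, 8, 52, 150, 326, 604
x: -7, -13, -5, 47, 197, 523

523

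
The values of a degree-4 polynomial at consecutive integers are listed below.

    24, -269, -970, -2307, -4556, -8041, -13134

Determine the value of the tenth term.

-42501

D1: -293, -701, -1337, -2249, -3485, -5093
D2: -408, -636, -912, -1236, -1608
D3: -228, -276, -324, -372
D4: -48, -48, -48
Fourth differences constant at -48.
-372 − 48 = -420;  -1608 − 420 = -2028;  -5093 − 2028 = -7121;  -13134 − 7121 = -20255
-420 − 48 = -468;  -2028 − 468 = -2496;  -7121 − 2496 = -9617;  -20255 − 9617 = -29872
-468 − 48 = -516;  -2496 − 516 = -3012;  -9617 − 3012 = -12629;  -29872 − 12629 = -42501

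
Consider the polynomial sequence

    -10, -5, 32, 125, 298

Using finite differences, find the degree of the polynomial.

3

Δ: 5, 37, 93, 173
Δ²: 32, 56, 80
Δ³: 24, 24
The third differences are constant, so the polynomial has degree 3.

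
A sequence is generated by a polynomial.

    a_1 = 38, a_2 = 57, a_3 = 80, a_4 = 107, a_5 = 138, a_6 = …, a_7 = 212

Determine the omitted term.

Using the first 5 terms:
D1: 19, 23, 27, 31
D2: 4, 4, 4
Constant second difference = 4.
Extend forward: 31 + 4 = 35;  138 + 35 = 173

173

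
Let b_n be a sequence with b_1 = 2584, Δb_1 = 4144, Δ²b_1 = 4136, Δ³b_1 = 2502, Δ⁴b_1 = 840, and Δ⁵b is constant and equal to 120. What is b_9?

357176

Build the table forward from the leading diagonal:
D5: 120  120  120  120  120  120  120  120  120
D4: 840  960  1080  1200  1320  1440  1560  1680  1800
D3: 2502  3342  4302  5382  6582  7902  9342  10902  12582
D2: 4136  6638  9980  14282  19664  26246  34148  43490  54392
D1: 4144  8280  14918  24898  39180  58844  85090  119238  162728
b: 2584  6728  15008  29926  54824  94004  152848  237938  357176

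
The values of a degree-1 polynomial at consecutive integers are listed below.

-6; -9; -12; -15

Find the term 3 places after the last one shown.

Δ: -3  -3  -3
Constant first difference = -3, so extend:
-15 − 3 = -18
-18 − 3 = -21
-21 − 3 = -24

-24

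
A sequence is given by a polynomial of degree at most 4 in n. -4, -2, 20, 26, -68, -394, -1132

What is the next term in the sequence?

-2510

Δ: 2  22  6  -94  -326  -738
Δ²: 20  -16  -100  -232  -412
Δ³: -36  -84  -132  -180
Δ⁴: -48  -48  -48
Constant fourth difference = -48, so extend:
-180 − 48 = -228;  -412 − 228 = -640;  -738 − 640 = -1378;  -1132 − 1378 = -2510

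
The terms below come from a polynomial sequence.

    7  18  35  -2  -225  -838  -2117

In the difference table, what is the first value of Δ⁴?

First differences: 11, 17, -37, -223, -613, -1279
Second differences: 6, -54, -186, -390, -666
Third differences: -60, -132, -204, -276
Fourth differences: -72, -72, -72

-72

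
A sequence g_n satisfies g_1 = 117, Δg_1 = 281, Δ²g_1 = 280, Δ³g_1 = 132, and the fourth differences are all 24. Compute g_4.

1932

Build the table forward from the leading diagonal:
Δ⁴: 24  24  24  24
Δ³: 132  156  180  204
Δ²: 280  412  568  748
Δ: 281  561  973  1541
g: 117  398  959  1932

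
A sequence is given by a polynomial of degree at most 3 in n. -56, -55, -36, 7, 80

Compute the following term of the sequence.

1, 19, 43, 73
18, 24, 30
6, 6
Third differences constant at 6.
30 + 6 = 36;  73 + 36 = 109;  80 + 109 = 189

189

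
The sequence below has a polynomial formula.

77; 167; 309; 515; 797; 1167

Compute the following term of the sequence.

1637

D1: 90, 142, 206, 282, 370
D2: 52, 64, 76, 88
D3: 12, 12, 12
Third differences constant at 12.
88 + 12 = 100;  370 + 100 = 470;  1167 + 470 = 1637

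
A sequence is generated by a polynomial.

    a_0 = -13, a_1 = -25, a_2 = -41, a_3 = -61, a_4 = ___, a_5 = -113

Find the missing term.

Using the first 4 terms:
D1: -12  -16  -20
D2: -4  -4
Constant second difference = -4.
Extend forward: -20 − 4 = -24;  -61 − 24 = -85

-85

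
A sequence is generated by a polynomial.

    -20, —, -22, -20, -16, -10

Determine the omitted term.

Using the last 4 terms:
Δ: 2, 4, 6
Δ²: 2, 2
Constant second difference = 2.
Extend backward: 2 − 2 = 0;  -22 + 0 = -22

-22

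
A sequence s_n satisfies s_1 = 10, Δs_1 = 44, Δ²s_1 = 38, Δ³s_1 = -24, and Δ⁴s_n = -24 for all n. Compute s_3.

Build the table forward from the leading diagonal:
Fourth differences: -24, -24, -24
Third differences: -24, -48, -72
Second differences: 38, 14, -34
First differences: 44, 82, 96
s: 10, 54, 136

136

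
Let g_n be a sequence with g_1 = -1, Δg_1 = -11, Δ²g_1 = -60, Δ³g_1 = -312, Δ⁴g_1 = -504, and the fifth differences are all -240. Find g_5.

Build the table forward from the leading diagonal:
Δ⁵: -240, -240, -240, -240, -240
Δ⁴: -504, -744, -984, -1224, -1464
Δ³: -312, -816, -1560, -2544, -3768
Δ²: -60, -372, -1188, -2748, -5292
Δ: -11, -71, -443, -1631, -4379
g: -1, -12, -83, -526, -2157

-2157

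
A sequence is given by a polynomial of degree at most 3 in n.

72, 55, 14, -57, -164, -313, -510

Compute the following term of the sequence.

-17 , -41 , -71 , -107 , -149 , -197
-24 , -30 , -36 , -42 , -48
-6 , -6 , -6 , -6
Third differences constant at -6.
-48 − 6 = -54;  -197 − 54 = -251;  -510 − 251 = -761

-761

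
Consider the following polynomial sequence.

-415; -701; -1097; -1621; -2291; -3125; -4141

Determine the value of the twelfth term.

Δ: -286, -396, -524, -670, -834, -1016
Δ²: -110, -128, -146, -164, -182
Δ³: -18, -18, -18, -18
Constant third difference = -18, so extend:
-182 − 18 = -200;  -1016 − 200 = -1216;  -4141 − 1216 = -5357
-200 − 18 = -218;  -1216 − 218 = -1434;  -5357 − 1434 = -6791
-218 − 18 = -236;  -1434 − 236 = -1670;  -6791 − 1670 = -8461
-236 − 18 = -254;  -1670 − 254 = -1924;  -8461 − 1924 = -10385
-254 − 18 = -272;  -1924 − 272 = -2196;  -10385 − 2196 = -12581

-12581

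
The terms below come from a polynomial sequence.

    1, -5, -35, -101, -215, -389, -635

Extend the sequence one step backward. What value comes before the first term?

-5

D1: -6  -30  -66  -114  -174  -246
D2: -24  -36  -48  -60  -72
D3: -12  -12  -12  -12
The third differences are constant at -12.
Work back: -24 + 12 = -12;  -6 + 12 = 6;  1 − 6 = -5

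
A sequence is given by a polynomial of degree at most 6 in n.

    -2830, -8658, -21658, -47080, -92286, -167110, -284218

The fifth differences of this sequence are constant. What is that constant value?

First differences: -5828, -13000, -25422, -45206, -74824, -117108
Second differences: -7172, -12422, -19784, -29618, -42284
Third differences: -5250, -7362, -9834, -12666
Fourth differences: -2112, -2472, -2832
Fifth differences: -360, -360

-360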